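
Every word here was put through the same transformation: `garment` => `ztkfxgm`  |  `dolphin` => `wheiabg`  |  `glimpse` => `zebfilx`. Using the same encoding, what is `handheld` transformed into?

Compare letters: g→z is +19, a→t is +19, r→k is +19 — a constant shift. Every letter moves 19 places later in the alphabet, wrapping around z→a.
Applying it to handheld: h+19=a, a+19=t, n+19=g, d+19=w, h+19=a, e+19=x, l+19=e, d+19=w.

atgwaxew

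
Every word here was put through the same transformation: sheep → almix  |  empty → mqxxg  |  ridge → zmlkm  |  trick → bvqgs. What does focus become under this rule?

Shifts by position in sheep: pos 0: s→a (+8), pos 1: h→l (+4), pos 2: e→m (+8), pos 3: e→i (+4) — repeating every 2. The shifts repeat in a cycle of length 2: positions 0,1,… shift by +8, +4, then the pattern repeats.
On focus: f+8=n, o+4=s, c+8=k, u+4=y, s+8=a.

nskya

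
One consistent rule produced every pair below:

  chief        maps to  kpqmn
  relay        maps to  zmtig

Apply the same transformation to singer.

aqvomz

Each letter is shifted forward by 8 in the alphabet (a Caesar shift of +8).
Applying it to singer: s+8=a, i+8=q, n+8=v, g+8=o, e+8=m, r+8=z.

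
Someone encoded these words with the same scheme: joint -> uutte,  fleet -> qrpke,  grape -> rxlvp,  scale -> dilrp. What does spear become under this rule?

The shifts repeat in a cycle of length 2: positions 0,1,… shift by +11, +6, then the pattern repeats.
Applying it to spear: s+11=d, p+6=v, e+11=p, a+6=g, r+11=c.

dvpgc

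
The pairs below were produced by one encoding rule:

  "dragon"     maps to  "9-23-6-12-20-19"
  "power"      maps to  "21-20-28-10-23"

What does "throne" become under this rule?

The number is (letter's place in the alphabet, a=1) + 5.
On throne: t=20→25, h=8→13, r=18→23, o=15→20, n=14→19, e=5→10.

25-13-23-20-19-10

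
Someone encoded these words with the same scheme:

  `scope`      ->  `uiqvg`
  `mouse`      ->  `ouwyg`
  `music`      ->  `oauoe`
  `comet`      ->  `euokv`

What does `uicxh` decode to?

A repeating key of period 2 is used — shifts +2, +6 over and over.
Decoding uicxh: u−2=s, i−6=c, c−2=a, x−6=r, h−2=f.

scarf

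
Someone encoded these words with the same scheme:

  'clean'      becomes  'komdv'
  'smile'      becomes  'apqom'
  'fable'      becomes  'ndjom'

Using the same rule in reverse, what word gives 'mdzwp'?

Shifts by position in clean: pos 0: c→k (+8), pos 1: l→o (+3), pos 2: e→m (+8), pos 3: a→d (+3) — repeating every 2. The shifts repeat in a cycle of length 2: positions 0,1,… shift by +8, +3, then the pattern repeats.
Undoing it on mdzwp: m−8=e, d−3=a, z−8=r, w−3=t, p−8=h.

earth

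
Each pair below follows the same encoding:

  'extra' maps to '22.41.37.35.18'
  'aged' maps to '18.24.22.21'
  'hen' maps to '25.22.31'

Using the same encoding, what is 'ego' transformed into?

22.24.32

e is letter #5 and maps to 22: an offset of 17. Each letter is replaced by its alphabet position (a=1..z=26) + 17.
Applying it to ego: e=5→22, g=7→24, o=15→32.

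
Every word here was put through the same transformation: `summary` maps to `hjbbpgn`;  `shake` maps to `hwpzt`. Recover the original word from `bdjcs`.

Each letter is shifted forward by 15 in the alphabet (a Caesar shift of +15).
Decoding bdjcs: b−15=m, d−15=o, j−15=u, c−15=n, s−15=d.

mound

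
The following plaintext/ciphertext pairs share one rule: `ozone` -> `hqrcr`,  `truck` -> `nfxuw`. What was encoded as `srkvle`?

The output letters match the input read backwards, each shifted +3: ozone reversed is enozo. Read the word backwards and shift each letter +3.
Reversing it on srkvle: shift back: s−3=p, r−3=o, k−3=h, v−3=s, l−3=i, e−3=b → pohsib; then reverse → bishop.

bishop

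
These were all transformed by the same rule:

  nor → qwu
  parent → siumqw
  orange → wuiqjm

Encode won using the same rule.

The shift depends on letter class: consonant n→q is +3, but vowel o→w is +8. The rule splits by letter class: vowels +8, consonants +3.
Applying it to won: w(cons)+3=z, o(vowel)+8=w, n(cons)+3=q.

zwq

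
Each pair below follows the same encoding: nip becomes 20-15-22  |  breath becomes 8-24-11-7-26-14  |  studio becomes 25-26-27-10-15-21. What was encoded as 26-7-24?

Letters become their 1-based position plus 6 (so a→7, b→8, …).
Decoding 26-7-24: 26→(26−6)÷1=20=t, 7→(7−6)÷1=1=a, 24→(24−6)÷1=18=r.

tar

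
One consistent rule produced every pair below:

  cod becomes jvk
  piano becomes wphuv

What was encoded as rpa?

Compare letters: c→j is +7, o→v is +7, d→k is +7 — a constant shift. Each letter is shifted forward by 7 in the alphabet (a Caesar shift of +7).
Reversing it on rpa: r−7=k, p−7=i, a−7=t.

kit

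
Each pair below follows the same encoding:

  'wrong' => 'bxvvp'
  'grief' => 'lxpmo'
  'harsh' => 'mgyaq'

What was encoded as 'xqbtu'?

In wrong: w→b is +5, r→x is +6, o→v is +7, n→v is +8 — the shift increases by 1 each position. Letter i (0-indexed) is shifted by i+5, so successive shifts are 5, 6, 7, ….
Decoding xqbtu: x−5=s, q−6=k, b−7=u, t−8=l, u−9=l.

skull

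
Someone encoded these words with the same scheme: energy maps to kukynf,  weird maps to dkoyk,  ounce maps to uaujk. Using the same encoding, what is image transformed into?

Two shifts are in play — +6 for a/e/i/o/u, +7 for every other letter.
For image: i(vowel)+6=o, m(cons)+7=t, a(vowel)+6=g, g(cons)+7=n, e(vowel)+6=k.

otgnk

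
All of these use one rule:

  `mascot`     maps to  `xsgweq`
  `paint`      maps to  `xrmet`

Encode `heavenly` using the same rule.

cprizeil

Two steps: reverse the string, then apply a Caesar shift of +4.
On heavenly: reverse → ylnevaeh; then shift: y+4=c, l+4=p, n+4=r, e+4=i, v+4=z, a+4=e, e+4=i, h+4=l.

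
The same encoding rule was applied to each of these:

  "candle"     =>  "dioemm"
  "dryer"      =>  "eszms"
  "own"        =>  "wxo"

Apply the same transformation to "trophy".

The shift depends on letter class: consonant c→d is +1, but vowel a→i is +8. The rule splits by letter class: vowels +8, consonants +1.
For trophy: t(cons)+1=u, r(cons)+1=s, o(vowel)+8=w, p(cons)+1=q, h(cons)+1=i, y(cons)+1=z.

uswqiz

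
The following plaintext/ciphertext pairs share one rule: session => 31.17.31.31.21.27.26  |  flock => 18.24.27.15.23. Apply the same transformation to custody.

15.33.31.32.27.16.37

Each letter is replaced by its alphabet position (a=1..z=26) + 12.
On custody: c=3→15, u=21→33, s=19→31, t=20→32, o=15→27, d=4→16, y=25→37.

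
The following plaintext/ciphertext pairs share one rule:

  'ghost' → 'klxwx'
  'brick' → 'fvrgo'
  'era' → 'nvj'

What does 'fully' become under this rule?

jdppc

The shift depends on letter class: consonant g→k is +4, but vowel o→x is +9. Vowels shift forward by 9 and consonants shift forward by 4.
On fully: f(cons)+4=j, u(vowel)+9=d, l(cons)+4=p, l(cons)+4=p, y(cons)+4=c.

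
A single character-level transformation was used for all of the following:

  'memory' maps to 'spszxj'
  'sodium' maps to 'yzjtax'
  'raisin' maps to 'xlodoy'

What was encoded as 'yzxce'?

sorry

It's a Vigenère-style cipher with numeric key [6,11]: position i shifts by key[i mod 2].
Reversing it on yzxce: y−6=s, z−11=o, x−6=r, c−11=r, e−6=y.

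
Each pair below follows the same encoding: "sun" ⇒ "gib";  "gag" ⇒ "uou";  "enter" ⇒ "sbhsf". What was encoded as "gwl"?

six

Compare letters: s→g is +14, u→i is +14, n→b is +14 — a constant shift. It's a constant shift of +14 (ROT14).
Decoding gwl: g−14=s, w−14=i, l−14=x.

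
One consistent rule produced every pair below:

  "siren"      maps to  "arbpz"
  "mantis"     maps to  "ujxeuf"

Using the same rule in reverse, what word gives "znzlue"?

repair

Each letter shifts forward by (position + 8), i.e. 8, 9, 10, … — the shift grows by one for each successive letter.
Decoding znzlue: z−8=r, n−9=e, z−10=p, l−11=a, u−12=i, e−13=r.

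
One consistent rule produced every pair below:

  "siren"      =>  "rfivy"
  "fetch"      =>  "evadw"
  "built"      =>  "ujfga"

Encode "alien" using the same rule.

s(18)→r(17) and i(8)→f(5) fit y≡9x+11 (mod 26); the inverse of 9 mod 26 is 3. Each letter's alphabet position (a=0..z=25) is mapped through 9·x+11 mod 26 — an affine cipher.
Applying it to alien: a(0)→9·0+11≡11=l; l(11)→9·11+11≡6=g; i(8)→9·8+11≡5=f; e(4)→9·4+11≡21=v; n(13)→9·13+11≡24=y (all mod 26).

lgfvy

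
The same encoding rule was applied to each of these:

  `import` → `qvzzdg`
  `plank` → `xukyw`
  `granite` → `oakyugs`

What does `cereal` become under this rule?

knbpmy

In import: i→q is +8, m→v is +9, p→z is +10, o→z is +11 — the shift increases by 1 each position. Letter i (0-indexed) is shifted by i+8, so successive shifts are 8, 9, 10, ….
On cereal: c+8=k, e+9=n, r+10=b, e+11=p, a+12=m, l+13=y.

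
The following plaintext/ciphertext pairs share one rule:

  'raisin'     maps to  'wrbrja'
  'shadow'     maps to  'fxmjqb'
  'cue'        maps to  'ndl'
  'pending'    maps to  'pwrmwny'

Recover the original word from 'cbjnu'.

least

The word is reversed, then every letter is shifted forward by 9.
Reversing it on cbjnu: shift back: c−9=t, b−9=s, j−9=a, n−9=e, u−9=l → tsael; then reverse → least.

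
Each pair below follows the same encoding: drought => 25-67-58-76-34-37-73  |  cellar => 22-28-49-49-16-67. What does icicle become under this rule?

40-22-40-22-49-28

d(#4)→25 and r(#18)→67: differences scale by 3, so n = 3·pos + 13. The formula is n = 3×(alphabet index, a=1) + 13.
On icicle: i=9→40, c=3→22, i=9→40, c=3→22, l=12→49, e=5→28.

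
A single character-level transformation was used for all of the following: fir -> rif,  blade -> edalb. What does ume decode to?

emu

It's just the letters in reverse order.
Decoding ume: then reverse → emu.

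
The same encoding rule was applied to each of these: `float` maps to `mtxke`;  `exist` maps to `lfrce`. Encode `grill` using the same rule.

nzrvw

The shift increases by 1 at each position, starting from +7: 7, 8, 9, ….
For grill: g+7=n, r+8=z, i+9=r, l+10=v, l+11=w.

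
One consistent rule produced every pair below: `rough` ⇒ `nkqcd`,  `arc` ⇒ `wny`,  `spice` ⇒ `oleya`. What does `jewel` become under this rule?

Each letter is shifted forward by 22 in the alphabet (a Caesar shift of +22).
On jewel: j+22=f, e+22=a, w+22=s, e+22=a, l+22=h.

fasah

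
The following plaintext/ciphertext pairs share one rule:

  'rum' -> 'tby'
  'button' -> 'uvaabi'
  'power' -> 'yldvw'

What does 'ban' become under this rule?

The output letters match the input read backwards, each shifted +7: rum reversed is mur. Two steps: reverse the string, then apply a Caesar shift of +7.
On ban: reverse → nab; then shift: n+7=u, a+7=h, b+7=i.

uhi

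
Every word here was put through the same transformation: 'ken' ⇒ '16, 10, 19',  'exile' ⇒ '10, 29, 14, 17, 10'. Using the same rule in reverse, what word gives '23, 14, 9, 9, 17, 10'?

k is letter #11 and maps to 16: an offset of 5. Each letter is replaced by its alphabet position (a=1..z=26) + 5.
Reversing it on 23, 14, 9, 9, 17, 10: 23→(23−5)÷1=18=r, 14→(14−5)÷1=9=i, 9→(9−5)÷1=4=d, 9→(9−5)÷1=4=d, 17→(17−5)÷1=12=l, 10→(10−5)÷1=5=e.

riddle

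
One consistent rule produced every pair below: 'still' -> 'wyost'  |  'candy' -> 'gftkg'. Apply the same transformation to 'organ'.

In still: s→w is +4, t→y is +5, i→o is +6, l→s is +7 — the shift increases by 1 each position. Each letter shifts forward by (position + 4), i.e. 4, 5, 6, … — the shift grows by one for each successive letter.
On organ: o+4=s, r+5=w, g+6=m, a+7=h, n+8=v.

swmhv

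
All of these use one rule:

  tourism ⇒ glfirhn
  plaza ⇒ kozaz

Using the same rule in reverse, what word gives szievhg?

harvest

Each pair mirrors across the alphabet (t↔g, o↔l, u↔f): positions sum to 25. Letters are reflected about the middle of the alphabet (position → 25−position): Atbash.
Decoding szievhg: s↔h, z↔a, i↔r, e↔v, v↔e, h↔s, g↔t.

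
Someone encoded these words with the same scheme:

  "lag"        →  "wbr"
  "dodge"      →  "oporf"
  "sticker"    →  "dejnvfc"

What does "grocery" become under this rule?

The shift depends on letter class: consonant l→w is +11, but vowel a→b is +1. Two shifts are in play — +1 for a/e/i/o/u, +11 for every other letter.
On grocery: g(cons)+11=r, r(cons)+11=c, o(vowel)+1=p, c(cons)+11=n, e(vowel)+1=f, r(cons)+11=c, y(cons)+11=j.

rcpnfcj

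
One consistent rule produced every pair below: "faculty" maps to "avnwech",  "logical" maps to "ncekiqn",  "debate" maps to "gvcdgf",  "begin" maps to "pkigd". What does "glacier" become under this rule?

tgkecni

The output letters match the input read backwards, each shifted +2: faculty reversed is ytlucaf. Two steps: reverse the string, then apply a Caesar shift of +2.
Applying it to glacier: reverse → reicalg; then shift: r+2=t, e+2=g, i+2=k, c+2=e, a+2=c, l+2=n, g+2=i.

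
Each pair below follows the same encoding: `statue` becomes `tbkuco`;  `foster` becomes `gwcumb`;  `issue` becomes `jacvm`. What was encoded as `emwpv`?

Shifts by position in statue: pos 0: s→t (+1), pos 1: t→b (+8), pos 2: a→k (+10), pos 3: t→u (+1), pos 4: u→c (+8), pos 5: e→o (+10) — repeating every 3. It's a Vigenère-style cipher with numeric key [1,8,10]: position i shifts by key[i mod 3].
Reversing it on emwpv: e−1=d, m−8=e, w−10=m, p−1=o, v−8=n.

demon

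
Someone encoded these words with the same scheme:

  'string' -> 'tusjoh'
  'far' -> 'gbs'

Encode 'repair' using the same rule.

Compare letters: s→t is +1, t→u is +1, r→s is +1 — a constant shift. It's a constant shift of +1 (ROT1).
Applying it to repair: r+1=s, e+1=f, p+1=q, a+1=b, i+1=j, r+1=s.

sfqbjs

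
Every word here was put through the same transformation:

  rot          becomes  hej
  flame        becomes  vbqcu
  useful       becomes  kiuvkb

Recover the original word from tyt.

did

This is a Caesar cipher with shift 16.
Reversing it on tyt: t−16=d, y−16=i, t−16=d.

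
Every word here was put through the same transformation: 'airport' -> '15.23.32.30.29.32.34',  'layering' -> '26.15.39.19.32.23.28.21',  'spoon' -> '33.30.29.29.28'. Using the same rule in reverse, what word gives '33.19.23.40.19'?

seize

a is letter #1 and maps to 15: an offset of 14. Letters become their 1-based position plus 14 (so a→15, b→16, …).
Decoding 33.19.23.40.19: 33→(33−14)÷1=19=s, 19→(19−14)÷1=5=e, 23→(23−14)÷1=9=i, 40→(40−14)÷1=26=z, 19→(19−14)÷1=5=e.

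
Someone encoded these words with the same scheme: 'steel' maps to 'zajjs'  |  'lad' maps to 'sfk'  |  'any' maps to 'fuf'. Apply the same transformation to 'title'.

Two shifts are in play — +5 for a/e/i/o/u, +7 for every other letter.
On title: t(cons)+7=a, i(vowel)+5=n, t(cons)+7=a, l(cons)+7=s, e(vowel)+5=j.

anasj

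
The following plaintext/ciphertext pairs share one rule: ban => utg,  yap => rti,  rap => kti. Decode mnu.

Compare letters: b→u is +19, a→t is +19, n→g is +19 — a constant shift. This is a Caesar cipher with shift 19.
Decoding mnu: m−19=t, n−19=u, u−19=b.

tub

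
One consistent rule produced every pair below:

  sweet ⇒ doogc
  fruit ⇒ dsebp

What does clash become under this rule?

rckvm

The word is reversed, then every letter is shifted forward by 10.
For clash: reverse → hsalc; then shift: h+10=r, s+10=c, a+10=k, l+10=v, c+10=m.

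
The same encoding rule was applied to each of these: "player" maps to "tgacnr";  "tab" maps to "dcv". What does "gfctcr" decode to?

The output letters match the input read backwards, each shifted +2: player reversed is reyalp. The word is reversed, then every letter is shifted forward by 2.
Decoding gfctcr: shift back: g−2=e, f−2=d, c−2=a, t−2=r, c−2=a, r−2=p → edarap; then reverse → parade.

parade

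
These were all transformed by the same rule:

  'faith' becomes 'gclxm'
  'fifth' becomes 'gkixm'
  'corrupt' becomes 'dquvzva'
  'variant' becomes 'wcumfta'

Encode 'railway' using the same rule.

In faith: f→g is +1, a→c is +2, i→l is +3, t→x is +4 — the shift increases by 1 each position. The shift increases by 1 at each position, starting from +1: 1, 2, 3, ….
On railway: r+1=s, a+2=c, i+3=l, l+4=p, w+5=b, a+6=g, y+7=f.

sclpbgf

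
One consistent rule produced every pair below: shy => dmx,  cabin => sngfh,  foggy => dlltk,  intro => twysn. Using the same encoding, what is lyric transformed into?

The output letters match the input read backwards, each shifted +5: shy reversed is yhs. Read the word backwards and shift each letter +5.
For lyric: reverse → ciryl; then shift: c+5=h, i+5=n, r+5=w, y+5=d, l+5=q.

hnwdq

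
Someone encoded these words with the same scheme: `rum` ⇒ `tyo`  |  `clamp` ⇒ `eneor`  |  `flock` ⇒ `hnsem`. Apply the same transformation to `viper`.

xmrit

The shift depends on letter class: consonant r→t is +2, but vowel u→y is +4. The rule splits by letter class: vowels +4, consonants +2.
On viper: v(cons)+2=x, i(vowel)+4=m, p(cons)+2=r, e(vowel)+4=i, r(cons)+2=t.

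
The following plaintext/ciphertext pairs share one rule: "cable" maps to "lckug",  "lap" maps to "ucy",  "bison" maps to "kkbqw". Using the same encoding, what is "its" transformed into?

Vowels shift forward by 2 and consonants shift forward by 9.
Applying it to its: i(vowel)+2=k, t(cons)+9=c, s(cons)+9=b.

kcb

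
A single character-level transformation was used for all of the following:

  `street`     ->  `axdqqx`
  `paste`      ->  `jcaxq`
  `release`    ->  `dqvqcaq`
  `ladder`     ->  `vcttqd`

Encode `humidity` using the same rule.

s(18)→a(0) and t(19)→x(23) fit y≡23x+2 (mod 26); the inverse of 23 mod 26 is 17. This is an affine cipher: with a=0,…,z=25, each position x becomes (23x+2) mod 26.
On humidity: h(7)→23·7+2≡7=h; u(20)→23·20+2≡20=u; m(12)→23·12+2≡18=s; i(8)→23·8+2≡4=e; d(3)→23·3+2≡19=t; i(8)→23·8+2≡4=e; t(19)→23·19+2≡23=x; y(24)→23·24+2≡8=i (all mod 26).

husetexi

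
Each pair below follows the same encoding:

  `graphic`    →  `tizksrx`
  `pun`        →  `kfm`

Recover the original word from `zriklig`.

airport

Each pair mirrors across the alphabet (g↔t, r↔i, a↔z): positions sum to 25. This is the alphabet-reversal cipher (Atbash): a becomes z, b becomes y, etc.
Reversing it on zriklig: z↔a, r↔i, i↔r, k↔p, l↔o, i↔r, g↔t.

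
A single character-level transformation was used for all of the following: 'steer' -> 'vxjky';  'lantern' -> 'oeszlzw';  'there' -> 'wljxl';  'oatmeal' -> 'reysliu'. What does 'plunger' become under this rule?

In steer: s→v is +3, t→x is +4, e→j is +5, e→k is +6 — the shift increases by 1 each position. Each letter shifts forward by (position + 3), i.e. 3, 4, 5, … — the shift grows by one for each successive letter.
Applying it to plunger: p+3=s, l+4=p, u+5=z, n+6=t, g+7=n, e+8=m, r+9=a.

spztnma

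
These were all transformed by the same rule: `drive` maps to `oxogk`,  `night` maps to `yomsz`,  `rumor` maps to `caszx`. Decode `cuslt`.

roman

Shifts by position in drive: pos 0: d→o (+11), pos 1: r→x (+6), pos 2: i→o (+6), pos 3: v→g (+11), pos 4: e→k (+6) — repeating every 3. It's a Vigenère-style cipher with numeric key [11,6,6]: position i shifts by key[i mod 3].
Undoing it on cuslt: c−11=r, u−6=o, s−6=m, l−11=a, t−6=n.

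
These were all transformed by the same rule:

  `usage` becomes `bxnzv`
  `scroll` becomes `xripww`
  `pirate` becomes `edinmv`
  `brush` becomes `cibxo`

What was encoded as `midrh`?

u(20)→b(1) and s(18)→x(23) fit y≡15x+13 (mod 26); the inverse of 15 mod 26 is 7. Each letter's alphabet position (a=0..z=25) is mapped through 15·x+13 mod 26 — an affine cipher.
Decoding midrh: m(12)→7·(12−13)≡19=t; i(8)→7·(8−13)≡17=r; d(3)→7·(3−13)≡8=i; r(17)→7·(17−13)≡2=c; h(7)→7·(7−13)≡10=k (all mod 26).

trick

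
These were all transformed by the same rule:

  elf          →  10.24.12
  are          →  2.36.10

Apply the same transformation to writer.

e(#5)→10 and l(#12)→24: differences scale by 2, so n = 2·pos + 0. With a=1..z=26, the number is 2·pos.
Applying it to writer: w=23→46, r=18→36, i=9→18, t=20→40, e=5→10, r=18→36.

46.36.18.40.10.36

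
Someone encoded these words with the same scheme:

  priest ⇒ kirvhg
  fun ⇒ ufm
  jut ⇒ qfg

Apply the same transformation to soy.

hlb

Each pair mirrors across the alphabet (p↔k, r↔i, i↔r): positions sum to 25. This is the alphabet-reversal cipher (Atbash): a becomes z, b becomes y, etc.
On soy: s↔h, o↔l, y↔b.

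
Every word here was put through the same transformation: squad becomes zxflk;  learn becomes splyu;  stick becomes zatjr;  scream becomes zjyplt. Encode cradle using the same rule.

jylksp

The rule splits by letter class: vowels +11, consonants +7.
On cradle: c(cons)+7=j, r(cons)+7=y, a(vowel)+11=l, d(cons)+7=k, l(cons)+7=s, e(vowel)+11=p.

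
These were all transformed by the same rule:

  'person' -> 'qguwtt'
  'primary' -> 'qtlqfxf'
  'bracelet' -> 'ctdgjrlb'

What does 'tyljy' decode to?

swift

In person: p→q is +1, e→g is +2, r→u is +3, s→w is +4 — the shift increases by 1 each position. Letter i (0-indexed) is shifted by i+1, so successive shifts are 1, 2, 3, ….
Decoding tyljy: t−1=s, y−2=w, l−3=i, j−4=f, y−5=t.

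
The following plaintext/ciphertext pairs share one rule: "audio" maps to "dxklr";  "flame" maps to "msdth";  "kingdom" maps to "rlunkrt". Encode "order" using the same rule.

The shift depends on letter class: consonant d→k is +7, but vowel a→d is +3. The rule splits by letter class: vowels +3, consonants +7.
Applying it to order: o(vowel)+3=r, r(cons)+7=y, d(cons)+7=k, e(vowel)+3=h, r(cons)+7=y.

rykhy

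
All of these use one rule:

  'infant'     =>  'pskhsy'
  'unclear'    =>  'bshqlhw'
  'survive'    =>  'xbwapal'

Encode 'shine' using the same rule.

xmpsl

The shift depends on letter class: consonant n→s is +5, but vowel i→p is +7. Two shifts are in play — +7 for a/e/i/o/u, +5 for every other letter.
Applying it to shine: s(cons)+5=x, h(cons)+5=m, i(vowel)+7=p, n(cons)+5=s, e(vowel)+7=l.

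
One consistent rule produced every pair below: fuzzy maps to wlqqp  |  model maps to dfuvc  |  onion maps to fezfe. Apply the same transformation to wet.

Compare letters: f→w is +17, u→l is +17, z→q is +17 — a constant shift. This is a Caesar cipher with shift 17.
On wet: w+17=n, e+17=v, t+17=k.

nvk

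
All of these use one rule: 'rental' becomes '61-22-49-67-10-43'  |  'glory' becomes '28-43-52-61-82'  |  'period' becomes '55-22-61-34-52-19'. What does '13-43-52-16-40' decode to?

block

The formula is n = 3×(alphabet index, a=1) + 7.
Reversing it on 13-43-52-16-40: 13→(13−7)÷3=2=b, 43→(43−7)÷3=12=l, 52→(52−7)÷3=15=o, 16→(16−7)÷3=3=c, 40→(40−7)÷3=11=k.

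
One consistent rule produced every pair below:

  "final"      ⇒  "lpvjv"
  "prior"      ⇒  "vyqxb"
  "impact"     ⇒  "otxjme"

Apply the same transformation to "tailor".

zhquyc

Letter i (0-indexed) is shifted by i+6, so successive shifts are 6, 7, 8, ….
Applying it to tailor: t+6=z, a+7=h, i+8=q, l+9=u, o+10=y, r+11=c.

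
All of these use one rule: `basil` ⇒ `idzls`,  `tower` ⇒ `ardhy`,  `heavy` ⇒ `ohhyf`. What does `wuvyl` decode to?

prove

Shifts by position in basil: pos 0: b→i (+7), pos 1: a→d (+3), pos 2: s→z (+7), pos 3: i→l (+3) — repeating every 2. It's a Vigenère-style cipher with numeric key [7,3]: position i shifts by key[i mod 2].
Reversing it on wuvyl: w−7=p, u−3=r, v−7=o, y−3=v, l−7=e.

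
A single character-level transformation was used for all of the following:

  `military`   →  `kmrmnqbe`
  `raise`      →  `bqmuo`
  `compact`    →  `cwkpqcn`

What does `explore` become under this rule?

Each letter's alphabet position (a=0..z=25) is mapped through 19·x+16 mod 26 — an affine cipher.
For explore: e(4)→19·4+16≡14=o; x(23)→19·23+16≡11=l; p(15)→19·15+16≡15=p; l(11)→19·11+16≡17=r; o(14)→19·14+16≡22=w; r(17)→19·17+16≡1=b; e(4)→19·4+16≡14=o (all mod 26).

olprwbo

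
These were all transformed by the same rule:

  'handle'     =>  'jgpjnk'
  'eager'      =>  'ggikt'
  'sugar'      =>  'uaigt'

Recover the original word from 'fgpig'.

Shifts by position in handle: pos 0: h→j (+2), pos 1: a→g (+6), pos 2: n→p (+2), pos 3: d→j (+6) — repeating every 2. The shifts repeat in a cycle of length 2: positions 0,1,… shift by +2, +6, then the pattern repeats.
Reversing it on fgpig: f−2=d, g−6=a, p−2=n, i−6=c, g−2=e.

dance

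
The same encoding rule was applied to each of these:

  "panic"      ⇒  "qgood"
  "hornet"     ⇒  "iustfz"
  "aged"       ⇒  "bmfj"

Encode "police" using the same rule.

The shifts repeat in a cycle of length 2: positions 0,1,… shift by +1, +6, then the pattern repeats.
For police: p+1=q, o+6=u, l+1=m, i+6=o, c+1=d, e+6=k.

qumodk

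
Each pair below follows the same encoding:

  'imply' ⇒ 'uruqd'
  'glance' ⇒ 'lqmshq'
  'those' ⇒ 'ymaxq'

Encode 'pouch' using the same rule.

uaghm

The shift depends on letter class: consonant m→r is +5, but vowel i→u is +12. Vowels shift forward by 12 and consonants shift forward by 5.
On pouch: p(cons)+5=u, o(vowel)+12=a, u(vowel)+12=g, c(cons)+5=h, h(cons)+5=m.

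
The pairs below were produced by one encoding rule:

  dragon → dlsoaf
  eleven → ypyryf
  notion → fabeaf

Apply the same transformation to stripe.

d(3)→d(3) and r(17)→l(11) fit y≡21x+18 (mod 26); the inverse of 21 mod 26 is 5. Each letter's alphabet position (a=0..z=25) is mapped through 21·x+18 mod 26 — an affine cipher.
Applying it to stripe: s(18)→21·18+18≡6=g; t(19)→21·19+18≡1=b; r(17)→21·17+18≡11=l; i(8)→21·8+18≡4=e; p(15)→21·15+18≡21=v; e(4)→21·4+18≡24=y (all mod 26).

gblevy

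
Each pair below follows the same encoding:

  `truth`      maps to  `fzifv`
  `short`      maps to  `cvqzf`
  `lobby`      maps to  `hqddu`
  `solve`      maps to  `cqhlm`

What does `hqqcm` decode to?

Treating letters as 0–25, the rule is x ↦ 3x + 0 (mod 26).
Decoding hqqcm: h(7)→9·(7−0)≡11=l; q(16)→9·(16−0)≡14=o; q(16)→9·(16−0)≡14=o; c(2)→9·(2−0)≡18=s; m(12)→9·(12−0)≡4=e (all mod 26).

loose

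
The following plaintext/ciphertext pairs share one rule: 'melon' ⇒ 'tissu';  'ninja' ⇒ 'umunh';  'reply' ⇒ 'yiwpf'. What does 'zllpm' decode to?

shelf

Shifts by position in melon: pos 0: m→t (+7), pos 1: e→i (+4), pos 2: l→s (+7), pos 3: o→s (+4) — repeating every 2. The shifts repeat in a cycle of length 2: positions 0,1,… shift by +7, +4, then the pattern repeats.
Reversing it on zllpm: z−7=s, l−4=h, l−7=e, p−4=l, m−7=f.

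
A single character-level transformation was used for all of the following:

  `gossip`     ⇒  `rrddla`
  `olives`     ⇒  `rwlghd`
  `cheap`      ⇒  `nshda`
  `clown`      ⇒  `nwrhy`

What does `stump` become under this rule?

dexxa

Two shifts are in play — +3 for a/e/i/o/u, +11 for every other letter.
On stump: s(cons)+11=d, t(cons)+11=e, u(vowel)+3=x, m(cons)+11=x, p(cons)+11=a.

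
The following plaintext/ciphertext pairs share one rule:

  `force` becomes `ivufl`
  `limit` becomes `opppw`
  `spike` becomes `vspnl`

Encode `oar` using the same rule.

The shift depends on letter class: consonant f→i is +3, but vowel o→v is +7. Two shifts are in play — +7 for a/e/i/o/u, +3 for every other letter.
Applying it to oar: o(vowel)+7=v, a(vowel)+7=h, r(cons)+3=u.

vhu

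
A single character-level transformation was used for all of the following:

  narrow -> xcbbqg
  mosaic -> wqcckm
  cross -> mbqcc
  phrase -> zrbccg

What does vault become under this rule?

fcwvd

The shift depends on letter class: consonant n→x is +10, but vowel a→c is +2. The rule splits by letter class: vowels +2, consonants +10.
On vault: v(cons)+10=f, a(vowel)+2=c, u(vowel)+2=w, l(cons)+10=v, t(cons)+10=d.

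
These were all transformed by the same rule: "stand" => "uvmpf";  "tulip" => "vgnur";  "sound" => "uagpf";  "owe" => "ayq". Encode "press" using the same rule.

The shift depends on letter class: consonant s→u is +2, but vowel a→m is +12. The rule splits by letter class: vowels +12, consonants +2.
On press: p(cons)+2=r, r(cons)+2=t, e(vowel)+12=q, s(cons)+2=u, s(cons)+2=u.

rtquu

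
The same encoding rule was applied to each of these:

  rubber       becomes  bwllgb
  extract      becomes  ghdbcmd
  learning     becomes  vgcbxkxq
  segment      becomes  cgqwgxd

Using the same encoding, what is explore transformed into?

The shift depends on letter class: consonant r→b is +10, but vowel u→w is +2. Vowels shift forward by 2 and consonants shift forward by 10.
Applying it to explore: e(vowel)+2=g, x(cons)+10=h, p(cons)+10=z, l(cons)+10=v, o(vowel)+2=q, r(cons)+10=b, e(vowel)+2=g.

ghzvqbg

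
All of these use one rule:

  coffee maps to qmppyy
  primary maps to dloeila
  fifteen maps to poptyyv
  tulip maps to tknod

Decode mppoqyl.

officer

c(2)→q(16) and o(14)→m(12) fit y≡17x+8 (mod 26); the inverse of 17 mod 26 is 23. Treating letters as 0–25, the rule is x ↦ 17x + 8 (mod 26).
Undoing it on mppoqyl: m(12)→23·(12−8)≡14=o; p(15)→23·(15−8)≡5=f; p(15)→23·(15−8)≡5=f; o(14)→23·(14−8)≡8=i; q(16)→23·(16−8)≡2=c; y(24)→23·(24−8)≡4=e; l(11)→23·(11−8)≡17=r (all mod 26).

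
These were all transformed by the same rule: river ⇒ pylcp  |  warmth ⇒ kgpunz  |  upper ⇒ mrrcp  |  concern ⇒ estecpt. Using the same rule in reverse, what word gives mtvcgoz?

r(17)→p(15) and i(8)→y(24) fit y≡25x+6 (mod 26); the inverse of 25 mod 26 is 25. This is an affine cipher: with a=0,…,z=25, each position x becomes (25x+6) mod 26.
Undoing it on mtvcgoz: m(12)→25·(12−6)≡20=u; t(19)→25·(19−6)≡13=n; v(21)→25·(21−6)≡11=l; c(2)→25·(2−6)≡4=e; g(6)→25·(6−6)≡0=a; o(14)→25·(14−6)≡18=s; z(25)→25·(25−6)≡7=h (all mod 26).

unleash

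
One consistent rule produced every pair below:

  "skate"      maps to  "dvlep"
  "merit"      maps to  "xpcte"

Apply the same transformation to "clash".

nwlds

Compare letters: s→d is +11, k→v is +11, a→l is +11 — a constant shift. Every letter moves 11 places later in the alphabet, wrapping around z→a.
On clash: c+11=n, l+11=w, a+11=l, s+11=d, h+11=s.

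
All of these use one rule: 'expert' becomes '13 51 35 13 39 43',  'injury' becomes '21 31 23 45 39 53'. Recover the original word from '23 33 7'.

e(#5)→13 and x(#24)→51: differences scale by 2, so n = 2·pos + 3. With a=1..z=26, the number is 2·pos + 3.
Decoding 23 33 7: 23→(23−3)÷2=10=j, 33→(33−3)÷2=15=o, 7→(7−3)÷2=2=b.

job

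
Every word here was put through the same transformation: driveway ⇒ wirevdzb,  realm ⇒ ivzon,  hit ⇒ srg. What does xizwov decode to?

cradle

Letters are reflected about the middle of the alphabet (position → 25−position): Atbash.
Decoding xizwov: x↔c, i↔r, z↔a, w↔d, o↔l, v↔e.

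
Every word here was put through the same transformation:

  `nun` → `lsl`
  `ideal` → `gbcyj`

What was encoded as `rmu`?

tow

Compare letters: n→l is +24, u→s is +24, n→l is +24 — a constant shift. This is a Caesar cipher with shift 24.
Decoding rmu: r−24=t, m−24=o, u−24=w.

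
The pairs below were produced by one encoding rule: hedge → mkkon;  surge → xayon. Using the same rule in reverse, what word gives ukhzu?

Letter i (0-indexed) is shifted by i+5, so successive shifts are 5, 6, 7, ….
Decoding ukhzu: u−5=p, k−6=e, h−7=a, z−8=r, u−9=l.

pearl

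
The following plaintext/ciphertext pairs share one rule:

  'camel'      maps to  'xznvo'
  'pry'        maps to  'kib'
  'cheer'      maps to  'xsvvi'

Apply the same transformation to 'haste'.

Each pair mirrors across the alphabet (c↔x, a↔z, m↔n): positions sum to 25. Each letter is replaced by its mirror in the alphabet: a↔z, b↔y, c↔x, and so on (the Atbash cipher).
Applying it to haste: h↔s, a↔z, s↔h, t↔g, e↔v.

szhgv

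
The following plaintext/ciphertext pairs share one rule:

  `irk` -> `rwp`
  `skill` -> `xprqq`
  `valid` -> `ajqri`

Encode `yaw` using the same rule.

The rule splits by letter class: vowels +9, consonants +5.
For yaw: y(cons)+5=d, a(vowel)+9=j, w(cons)+5=b.

djb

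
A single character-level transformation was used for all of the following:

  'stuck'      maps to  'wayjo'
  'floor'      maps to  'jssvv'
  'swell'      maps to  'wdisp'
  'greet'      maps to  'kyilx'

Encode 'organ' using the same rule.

sykhr

A repeating key of period 2 is used — shifts +4, +7 over and over.
For organ: o+4=s, r+7=y, g+4=k, a+7=h, n+4=r.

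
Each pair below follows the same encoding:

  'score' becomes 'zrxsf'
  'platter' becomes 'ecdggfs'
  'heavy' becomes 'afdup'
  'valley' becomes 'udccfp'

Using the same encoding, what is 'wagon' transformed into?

bdtxq

s(18)→z(25) and c(2)→r(17) fit y≡7x+3 (mod 26); the inverse of 7 mod 26 is 15. Each letter's alphabet position (a=0..z=25) is mapped through 7·x+3 mod 26 — an affine cipher.
For wagon: w(22)→7·22+3≡1=b; a(0)→7·0+3≡3=d; g(6)→7·6+3≡19=t; o(14)→7·14+3≡23=x; n(13)→7·13+3≡16=q (all mod 26).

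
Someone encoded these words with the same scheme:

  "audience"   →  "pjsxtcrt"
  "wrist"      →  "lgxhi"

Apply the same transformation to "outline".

djiaxct

Compare letters: a→p is +15, u→j is +15, d→s is +15 — a constant shift. Each letter is shifted forward by 15 in the alphabet (a Caesar shift of +15).
On outline: o+15=d, u+15=j, t+15=i, l+15=a, i+15=x, n+15=c, e+15=t.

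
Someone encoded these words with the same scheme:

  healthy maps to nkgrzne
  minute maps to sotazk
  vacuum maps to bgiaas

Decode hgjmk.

Compare letters: h→n is +6, e→k is +6, a→g is +6 — a constant shift. Each letter is shifted forward by 6 in the alphabet (a Caesar shift of +6).
Reversing it on hgjmk: h−6=b, g−6=a, j−6=d, m−6=g, k−6=e.

badge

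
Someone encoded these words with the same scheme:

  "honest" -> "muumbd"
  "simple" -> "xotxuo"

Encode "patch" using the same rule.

In honest: h→m is +5, o→u is +6, n→u is +7, e→m is +8 — the shift increases by 1 each position. Letter i (0-indexed) is shifted by i+5, so successive shifts are 5, 6, 7, ….
Applying it to patch: p+5=u, a+6=g, t+7=a, c+8=k, h+9=q.

ugakq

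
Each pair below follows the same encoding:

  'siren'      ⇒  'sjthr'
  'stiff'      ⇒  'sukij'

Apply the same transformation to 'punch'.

In siren: s→s is +0, i→j is +1, r→t is +2, e→h is +3 — the shift increases by 1 each position. Letter i (0-indexed) is shifted by i+0, so successive shifts are 0, 1, 2, ….
On punch: p+0=p, u+1=v, n+2=p, c+3=f, h+4=l.

pvpfl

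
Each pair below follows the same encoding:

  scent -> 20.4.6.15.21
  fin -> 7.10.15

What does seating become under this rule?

20.6.2.21.10.15.8

s is letter #19 and maps to 20: an offset of 1. Letters become their 1-based position plus 1 (so a→2, b→3, …).
For seating: s=19→20, e=5→6, a=1→2, t=20→21, i=9→10, n=14→15, g=7→8.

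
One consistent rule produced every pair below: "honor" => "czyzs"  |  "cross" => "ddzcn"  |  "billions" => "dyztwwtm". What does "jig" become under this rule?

The output letters match the input read backwards, each shifted +11: honor reversed is ronoh. Read the word backwards and shift each letter +11.
On jig: reverse → gij; then shift: g+11=r, i+11=t, j+11=u.

rtu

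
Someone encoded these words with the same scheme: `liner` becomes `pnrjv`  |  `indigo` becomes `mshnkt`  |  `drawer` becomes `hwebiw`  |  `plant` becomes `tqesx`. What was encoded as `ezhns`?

audio

It's a Vigenère-style cipher with numeric key [4,5]: position i shifts by key[i mod 2].
Undoing it on ezhns: e−4=a, z−5=u, h−4=d, n−5=i, s−4=o.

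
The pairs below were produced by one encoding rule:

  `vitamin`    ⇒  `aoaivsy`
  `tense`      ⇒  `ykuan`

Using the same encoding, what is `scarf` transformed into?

The shift increases by 1 at each position, starting from +5: 5, 6, 7, ….
Applying it to scarf: s+5=x, c+6=i, a+7=h, r+8=z, f+9=o.

xihzo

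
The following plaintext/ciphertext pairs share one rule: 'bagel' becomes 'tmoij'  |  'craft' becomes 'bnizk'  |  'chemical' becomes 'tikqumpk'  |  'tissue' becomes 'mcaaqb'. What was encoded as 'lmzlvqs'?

kindred

The word is reversed, then every letter is shifted forward by 8.
Decoding lmzlvqs: shift back: l−8=d, m−8=e, z−8=r, l−8=d, v−8=n, q−8=i, s−8=k → derdnik; then reverse → kindred.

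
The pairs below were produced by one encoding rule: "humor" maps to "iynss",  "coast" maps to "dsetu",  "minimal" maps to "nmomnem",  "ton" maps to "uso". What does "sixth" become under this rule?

tmyui

Two shifts are in play — +4 for a/e/i/o/u, +1 for every other letter.
For sixth: s(cons)+1=t, i(vowel)+4=m, x(cons)+1=y, t(cons)+1=u, h(cons)+1=i.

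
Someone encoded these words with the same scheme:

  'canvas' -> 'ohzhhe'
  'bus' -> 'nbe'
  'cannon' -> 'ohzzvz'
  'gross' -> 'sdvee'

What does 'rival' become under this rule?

dphhx

The rule splits by letter class: vowels +7, consonants +12.
For rival: r(cons)+12=d, i(vowel)+7=p, v(cons)+12=h, a(vowel)+7=h, l(cons)+12=x.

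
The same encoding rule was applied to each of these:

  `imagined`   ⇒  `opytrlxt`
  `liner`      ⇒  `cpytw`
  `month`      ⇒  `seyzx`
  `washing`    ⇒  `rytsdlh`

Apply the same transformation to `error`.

czccp

The output letters match the input read backwards, each shifted +11: imagined reversed is denigami. The word is reversed, then every letter is shifted forward by 11.
On error: reverse → rorre; then shift: r+11=c, o+11=z, r+11=c, r+11=c, e+11=p.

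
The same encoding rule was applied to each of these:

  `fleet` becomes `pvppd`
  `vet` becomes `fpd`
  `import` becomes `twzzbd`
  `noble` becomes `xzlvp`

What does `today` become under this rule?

Two shifts are in play — +11 for a/e/i/o/u, +10 for every other letter.
Applying it to today: t(cons)+10=d, o(vowel)+11=z, d(cons)+10=n, a(vowel)+11=l, y(cons)+10=i.

dznli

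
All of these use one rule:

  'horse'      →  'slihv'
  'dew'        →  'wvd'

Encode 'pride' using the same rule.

kirwv

Each pair mirrors across the alphabet (h↔s, o↔l, r↔i): positions sum to 25. Letters are reflected about the middle of the alphabet (position → 25−position): Atbash.
Applying it to pride: p↔k, r↔i, i↔r, d↔w, e↔v.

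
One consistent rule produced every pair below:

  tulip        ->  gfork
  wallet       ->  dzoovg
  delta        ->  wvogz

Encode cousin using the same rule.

Each letter is replaced by its mirror in the alphabet: a↔z, b↔y, c↔x, and so on (the Atbash cipher).
For cousin: c↔x, o↔l, u↔f, s↔h, i↔r, n↔m.

xlfhrm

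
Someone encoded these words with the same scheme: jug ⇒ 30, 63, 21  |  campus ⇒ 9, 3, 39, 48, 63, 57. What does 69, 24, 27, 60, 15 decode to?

j(#10)→30 and u(#21)→63: differences scale by 3, so n = 3·pos + 0. The formula is n = 3×(alphabet index, a=1).
Undoing it on 69, 24, 27, 60, 15: 69→(69−0)÷3=23=w, 24→(24−0)÷3=8=h, 27→(27−0)÷3=9=i, 60→(60−0)÷3=20=t, 15→(15−0)÷3=5=e.

white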